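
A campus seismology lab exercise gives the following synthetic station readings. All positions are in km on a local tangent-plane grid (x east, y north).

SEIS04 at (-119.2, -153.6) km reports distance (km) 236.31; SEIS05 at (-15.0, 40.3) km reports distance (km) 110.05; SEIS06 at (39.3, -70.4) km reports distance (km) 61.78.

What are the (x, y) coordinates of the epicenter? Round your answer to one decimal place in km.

(76.4, -21.0)

Circle about each station: (x + 119.2)² + (y + 153.6)² = 236.31²; (x + 15.0)² + (y − 40.3)² = 110.05²; (x − 39.3)² + (y + 70.4)² = 61.78².
Subtracting the SEIS04 equation from the SEIS05 and SEIS06 equations removes the quadratic terms:
208.4 x + 387.8 y = 7778.90
317.0 x + 166.4 y = 20724.70
Solving the 2×2 system: x ≈ 76.4, y ≈ -21.0 km.
Check against SEIS04 (with the unrounded x, y): √((x + 119.2)²+(y + 153.6)²) = 236.31 ≈ 236.31 km. ✓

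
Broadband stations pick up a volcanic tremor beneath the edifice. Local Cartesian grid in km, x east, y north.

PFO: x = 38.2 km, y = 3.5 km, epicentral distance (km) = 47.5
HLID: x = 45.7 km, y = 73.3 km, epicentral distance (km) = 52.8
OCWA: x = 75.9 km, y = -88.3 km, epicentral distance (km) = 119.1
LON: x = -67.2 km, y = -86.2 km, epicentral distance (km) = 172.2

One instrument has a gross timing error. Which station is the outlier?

Solve using three stations at a time. Using PFO, HLID, OCWA (subtract circle equations pairwise → linear system) gives (x, y) ≈ (77.1, 30.8).
Distances from that point to each station vs reported:
  PFO: calculated 47.5 vs reported 47.5 → residual 0.0 km
  HLID: calculated 52.8 vs reported 52.8 → residual 0.0 km
  OCWA: calculated 119.1 vs reported 119.1 → residual 0.0 km
  LON: calculated 185.8 vs reported 172.2 → residual 13.6 km
PFO, HLID, OCWA are mutually consistent (residuals ≈ 0); LON is off by 13.6 km.

LON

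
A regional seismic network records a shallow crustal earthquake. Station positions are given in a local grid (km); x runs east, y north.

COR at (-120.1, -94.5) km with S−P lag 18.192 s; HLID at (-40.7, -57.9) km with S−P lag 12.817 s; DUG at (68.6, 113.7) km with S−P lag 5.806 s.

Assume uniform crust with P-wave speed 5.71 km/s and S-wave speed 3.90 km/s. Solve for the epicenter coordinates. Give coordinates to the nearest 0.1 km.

Distance from S−P lag: d = Δt · v_P v_S / (v_P − v_S) = Δt · (5.71·3.90)/(5.71−3.90) ≈ 12.3033·Δt.
So d_COR = 223.82, d_HLID = 157.69, d_DUG = 71.43 km.
Circle about each station: (x + 120.1)² + (y + 94.5)² = 223.82²; (x + 40.7)² + (y + 57.9)² = 157.69²; (x − 68.6)² + (y − 113.7)² = 71.43².
Subtracting pairs of circle equations eliminates x²+y² and gives linear equations (the radical axes):
158.8 x + 73.2 y = 6883.90
377.4 x + 416.4 y = 39272.54
Solving the 2×2 system: x ≈ -0.2, y ≈ 94.5 km.
Check against COR (with the unrounded x, y): √((x + 120.1)²+(y + 94.5)²) = 223.82 ≈ 223.82 km. ✓

(-0.2, 94.5)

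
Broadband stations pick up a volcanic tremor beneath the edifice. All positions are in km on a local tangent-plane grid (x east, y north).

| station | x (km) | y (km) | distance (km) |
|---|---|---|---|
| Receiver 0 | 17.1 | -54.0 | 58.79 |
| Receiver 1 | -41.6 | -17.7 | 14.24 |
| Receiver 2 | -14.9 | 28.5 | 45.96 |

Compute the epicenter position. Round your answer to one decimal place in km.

Circle about each station: (x − 17.1)² + (y + 54.0)² = 58.79²; (x + 41.6)² + (y + 17.7)² = 14.24²; (x + 14.9)² + (y − 28.5)² = 45.96².
Subtracting the Receiver 0 equation from the Receiver 1 and Receiver 2 equations removes the quadratic terms:
-117.4 x + 72.6 y = 2088.93
-64.0 x + 165.0 y = -830.21
Solving the 2×2 system: x ≈ -27.5, y ≈ -15.7 km.
Check against Receiver 0 (with the unrounded x, y): √((x − 17.1)²+(y + 54.0)²) = 58.79 ≈ 58.79 km. ✓

-27.5 km east, -15.7 km north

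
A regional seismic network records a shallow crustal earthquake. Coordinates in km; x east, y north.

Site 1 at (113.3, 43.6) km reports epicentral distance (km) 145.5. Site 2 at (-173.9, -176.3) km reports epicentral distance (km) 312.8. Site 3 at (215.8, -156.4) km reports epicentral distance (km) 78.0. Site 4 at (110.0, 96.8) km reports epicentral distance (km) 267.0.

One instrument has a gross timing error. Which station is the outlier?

Solve using three stations at a time. Using Site 2, Site 3, Site 4 (subtract circle equations pairwise → linear system) gives (x, y) ≈ (138.8, -168.6).
Distances from that point to each station vs reported:
  Site 1: calculated 213.8 vs reported 145.5 → residual 68.3 km
  Site 2: calculated 312.8 vs reported 312.8 → residual 0.0 km
  Site 3: calculated 78.0 vs reported 78.0 → residual 0.0 km
  Site 4: calculated 267.0 vs reported 267.0 → residual 0.0 km
Site 2, Site 3, Site 4 are mutually consistent (residuals ≈ 0); Site 1 is off by 68.3 km.

Site 1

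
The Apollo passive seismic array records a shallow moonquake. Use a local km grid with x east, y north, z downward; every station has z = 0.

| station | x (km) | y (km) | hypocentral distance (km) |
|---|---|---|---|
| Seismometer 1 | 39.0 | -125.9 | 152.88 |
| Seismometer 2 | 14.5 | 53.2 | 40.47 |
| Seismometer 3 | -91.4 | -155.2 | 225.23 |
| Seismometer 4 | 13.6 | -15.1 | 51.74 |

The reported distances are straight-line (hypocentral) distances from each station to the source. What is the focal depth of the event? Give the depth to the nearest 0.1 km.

depth ≈ 14.2 km

Each station gives a sphere (x−x_i)² + (y−y_i)² + z² = d_i² (stations at z=0).
Subtracting the Seismometer 1 sphere from Seismometer 2 and Seismometer 3: z² cancels, leaving linear equations in x and y:
-49.0 x + 358.2 y = 7403.15
-260.8 x − 58.6 y = -12287.07
Solving: x ≈ 41.203, y ≈ 26.304 km (keep extra digits for the depth step; rounded: 41.2, 26.3).
Then from the Seismometer 1 sphere: z² = 152.88² − (x − 39.0)² − (y + 125.9)² with x = 41.203, y = 26.304, so z ≈ 14.191 ≈ 14.2 km.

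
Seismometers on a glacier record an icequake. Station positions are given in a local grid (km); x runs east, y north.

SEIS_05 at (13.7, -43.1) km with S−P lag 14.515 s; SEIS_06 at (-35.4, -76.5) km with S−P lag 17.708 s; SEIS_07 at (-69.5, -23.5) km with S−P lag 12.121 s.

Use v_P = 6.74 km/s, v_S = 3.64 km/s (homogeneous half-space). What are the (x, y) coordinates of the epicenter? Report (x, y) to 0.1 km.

Distance from S−P lag: d = Δt · v_P v_S / (v_P − v_S) = Δt · (6.74·3.64)/(6.74−3.64) ≈ 7.9141·Δt.
So d_SEIS_05 = 114.87, d_SEIS_06 = 140.14, d_SEIS_07 = 95.93 km.
Circle about each station: (x − 13.7)² + (y + 43.1)² = 114.87²; (x + 35.4)² + (y + 76.5)² = 140.14²; (x + 69.5)² + (y + 23.5)² = 95.93².
Subtracting pairs of circle equations eliminates x²+y² and gives linear equations (the radical axes):
-98.2 x − 66.8 y = -1383.99
-166.4 x + 39.2 y = 7329.75
Solving the 2×2 system: x ≈ -29.1, y ≈ 63.5 km.
Check against SEIS_05 (with the unrounded x, y): √((x − 13.7)²+(y + 43.1)²) = 114.86 ≈ 114.87 km. ✓

(-29.1, 63.5)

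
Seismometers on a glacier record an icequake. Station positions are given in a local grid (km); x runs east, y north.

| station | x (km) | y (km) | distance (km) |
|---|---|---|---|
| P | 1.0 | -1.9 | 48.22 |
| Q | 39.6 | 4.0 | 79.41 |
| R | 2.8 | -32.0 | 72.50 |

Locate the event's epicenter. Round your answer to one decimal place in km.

x ≈ -35.6 km, y ≈ 29.5 km

Circle about each station: (x − 1.0)² + (y + 1.9)² = 48.22²; (x − 39.6)² + (y − 4.0)² = 79.41²; (x − 2.8)² + (y + 32.0)² = 72.50².
Subtracting the P equation from the Q and R equations removes the quadratic terms:
77.2 x + 11.8 y = -2401.23
3.6 x − 60.2 y = -1903.85
Solving the 2×2 system: x ≈ -35.6, y ≈ 29.5 km.
Check against P (with the unrounded x, y): √((x − 1.0)²+(y + 1.9)²) = 48.23 ≈ 48.22 km. ✓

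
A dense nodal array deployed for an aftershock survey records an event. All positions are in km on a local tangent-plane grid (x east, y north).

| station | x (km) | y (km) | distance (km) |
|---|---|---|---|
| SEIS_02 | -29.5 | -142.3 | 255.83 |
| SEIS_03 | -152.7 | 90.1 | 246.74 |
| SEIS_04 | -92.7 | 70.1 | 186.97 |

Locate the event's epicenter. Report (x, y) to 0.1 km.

Circle about each station: (x + 29.5)² + (y + 142.3)² = 255.83²; (x + 152.7)² + (y − 90.1)² = 246.74²; (x + 92.7)² + (y − 70.1)² = 186.97².
Subtracting the SEIS_02 equation from the SEIS_03 and SEIS_04 equations removes the quadratic terms:
-246.4 x + 464.8 y = 14884.12
-126.4 x + 424.8 y = 22878.97
Solving the 2×2 system: x ≈ 93.9, y ≈ 81.8 km.

x ≈ 93.9 km, y ≈ 81.8 km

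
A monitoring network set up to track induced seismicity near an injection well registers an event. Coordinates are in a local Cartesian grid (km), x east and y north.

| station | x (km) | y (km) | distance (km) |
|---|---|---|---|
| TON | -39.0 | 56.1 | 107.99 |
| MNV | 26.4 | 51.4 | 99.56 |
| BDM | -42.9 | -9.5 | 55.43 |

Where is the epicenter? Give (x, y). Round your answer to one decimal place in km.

Circle about each station: (x + 39.0)² + (y − 56.1)² = 107.99²; (x − 26.4)² + (y − 51.4)² = 99.56²; (x + 42.9)² + (y + 9.5)² = 55.43².
Subtracting pairs of circle equations eliminates x²+y² and gives linear equations (the radical axes):
130.8 x − 9.4 y = 420.36
-7.8 x − 131.2 y = 5851.81
Solving the 2×2 system: x ≈ 0.0, y ≈ -44.6 km.

0.0 km east, -44.6 km north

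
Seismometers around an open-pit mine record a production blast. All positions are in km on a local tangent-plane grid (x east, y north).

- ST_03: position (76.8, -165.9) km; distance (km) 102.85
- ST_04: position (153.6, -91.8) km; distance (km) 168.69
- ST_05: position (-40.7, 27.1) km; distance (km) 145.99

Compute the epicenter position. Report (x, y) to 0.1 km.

x ≈ -13.3 km, y ≈ -116.3 km

Circle about each station: (x − 76.8)² + (y + 165.9)² = 102.85²; (x − 153.6)² + (y + 91.8)² = 168.69²; (x + 40.7)² + (y − 27.1)² = 145.99².
Subtracting pairs of circle equations eliminates x²+y² and gives linear equations (the radical axes):
153.6 x + 148.2 y = -19279.04
-235.0 x + 386.0 y = -41765.11
Solving the 2×2 system: x ≈ -13.3, y ≈ -116.3 km.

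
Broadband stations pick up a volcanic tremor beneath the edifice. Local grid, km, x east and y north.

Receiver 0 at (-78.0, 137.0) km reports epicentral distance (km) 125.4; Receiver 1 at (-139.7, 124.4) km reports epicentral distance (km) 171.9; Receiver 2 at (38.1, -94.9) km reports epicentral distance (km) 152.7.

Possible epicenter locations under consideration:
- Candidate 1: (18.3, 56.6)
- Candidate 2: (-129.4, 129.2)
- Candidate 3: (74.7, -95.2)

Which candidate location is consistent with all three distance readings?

For each candidate, compare |candidate − station| to the reported distance:
Candidate 1: residuals Receiver 0 0.1, Receiver 1 0.0, Receiver 2 0.1 → max 0.1 km
Candidate 2: residuals Receiver 0 73.4, Receiver 1 160.5, Receiver 2 127.1 → max 160.5 km
Candidate 3: residuals Receiver 0 152.5, Receiver 1 135.0, Receiver 2 116.1 → max 152.5 km
Only Candidate 1 has all residuals ≈ 0.

Candidate 1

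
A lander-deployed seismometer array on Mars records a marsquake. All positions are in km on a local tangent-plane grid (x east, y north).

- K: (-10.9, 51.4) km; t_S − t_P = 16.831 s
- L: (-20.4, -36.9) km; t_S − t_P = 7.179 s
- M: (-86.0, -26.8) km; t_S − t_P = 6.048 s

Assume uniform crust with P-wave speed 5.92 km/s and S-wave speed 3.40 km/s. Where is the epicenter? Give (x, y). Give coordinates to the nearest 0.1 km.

Distance from S−P lag: d = Δt · v_P v_S / (v_P − v_S) = Δt · (5.92·3.40)/(5.92−3.40) ≈ 7.9873·Δt.
So d_K = 134.43, d_L = 57.34, d_M = 48.31 km.
Circle about each station: (x + 10.9)² + (y − 51.4)² = 134.43²; (x + 20.4)² + (y + 36.9)² = 57.34²; (x + 86.0)² + (y + 26.8)² = 48.31².
Subtracting pairs of circle equations eliminates x²+y² and gives linear equations (the radical axes):
-19.0 x − 176.6 y = 13800.55
-150.2 x − 156.4 y = 21091.04
Solving the 2×2 system: x ≈ -66.5, y ≈ -71.0 km.

-66.5 km east, -71.0 km north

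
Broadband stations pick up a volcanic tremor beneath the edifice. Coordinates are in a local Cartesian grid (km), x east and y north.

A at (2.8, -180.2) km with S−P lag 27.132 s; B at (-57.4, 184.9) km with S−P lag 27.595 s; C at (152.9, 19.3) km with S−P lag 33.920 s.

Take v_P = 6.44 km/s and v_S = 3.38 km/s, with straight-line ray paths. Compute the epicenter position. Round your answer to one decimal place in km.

x ≈ -86.7 km, y ≈ -9.2 km

Distance from S−P lag: d = Δt · v_P v_S / (v_P − v_S) = Δt · (6.44·3.38)/(6.44−3.38) ≈ 7.1135·Δt.
So d_A = 193.00, d_B = 196.30, d_C = 241.29 km.
Circle about each station: (x − 2.8)² + (y + 180.2)² = 193.00²; (x + 57.4)² + (y − 184.9)² = 196.30²; (x − 152.9)² + (y − 19.3)² = 241.29².
Subtracting the A equation from the B and C equations removes the quadratic terms:
-120.4 x + 730.2 y = 3718.20
300.2 x + 399.0 y = -29700.84
Solving the 2×2 system: x ≈ -86.7, y ≈ -9.2 km.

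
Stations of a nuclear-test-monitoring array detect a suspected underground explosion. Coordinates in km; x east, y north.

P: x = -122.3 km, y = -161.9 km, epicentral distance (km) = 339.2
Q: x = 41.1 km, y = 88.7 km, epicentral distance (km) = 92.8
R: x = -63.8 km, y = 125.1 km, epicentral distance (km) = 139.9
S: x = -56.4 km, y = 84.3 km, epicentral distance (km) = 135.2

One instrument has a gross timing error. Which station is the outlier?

Q

Solve using three stations at a time. Using P, R, S (subtract circle equations pairwise → linear system) gives (x, y) ≈ (75.9, 113.5).
Distances from that point to each station vs reported:
  P: calculated 339.3 vs reported 339.2 → residual 0.1 km
  Q: calculated 42.7 vs reported 92.8 → residual 50.1 km
  R: calculated 140.2 vs reported 139.9 → residual 0.3 km
  S: calculated 135.5 vs reported 135.2 → residual 0.3 km
P, R, S are mutually consistent (residuals ≈ 0); Q is off by 50.1 km.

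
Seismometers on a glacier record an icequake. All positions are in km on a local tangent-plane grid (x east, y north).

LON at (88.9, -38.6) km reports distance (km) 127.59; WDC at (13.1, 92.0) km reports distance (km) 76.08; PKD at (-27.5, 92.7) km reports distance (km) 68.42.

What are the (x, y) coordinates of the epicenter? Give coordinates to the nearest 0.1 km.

-22.0 km east, 24.5 km north

Circle about each station: (x − 88.9)² + (y + 38.6)² = 127.59²; (x − 13.1)² + (y − 92.0)² = 76.08²; (x + 27.5)² + (y − 92.7)² = 68.42².
Subtracting the LON equation from the WDC and PKD equations removes the quadratic terms:
-151.6 x + 261.2 y = 9733.48
-232.8 x + 262.6 y = 11554.28
Solving the 2×2 system: x ≈ -22.0, y ≈ 24.5 km.
Check against LON (with the unrounded x, y): √((x − 88.9)²+(y + 38.6)²) = 127.59 ≈ 127.59 km. ✓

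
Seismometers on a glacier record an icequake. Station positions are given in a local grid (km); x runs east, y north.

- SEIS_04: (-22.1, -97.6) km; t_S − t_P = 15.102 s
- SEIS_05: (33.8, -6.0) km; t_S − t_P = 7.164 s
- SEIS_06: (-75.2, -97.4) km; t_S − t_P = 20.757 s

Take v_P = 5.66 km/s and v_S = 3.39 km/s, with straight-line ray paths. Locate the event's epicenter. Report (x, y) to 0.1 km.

(88.0, -33.0)

Distance from S−P lag: d = Δt · v_P v_S / (v_P − v_S) = Δt · (5.66·3.39)/(5.66−3.39) ≈ 8.4526·Δt.
So d_SEIS_04 = 127.65, d_SEIS_05 = 60.55, d_SEIS_06 = 175.45 km.
Circle about each station: (x + 22.1)² + (y + 97.6)² = 127.65²; (x − 33.8)² + (y + 6.0)² = 60.55²; (x + 75.2)² + (y + 97.4)² = 175.45².
Subtracting the SEIS_04 equation from the SEIS_05 and SEIS_06 equations removes the quadratic terms:
111.8 x + 183.2 y = 3792.49
-106.2 x + 0.4 y = -9360.55
Solving the 2×2 system: x ≈ 88.0, y ≈ -33.0 km.
Check against SEIS_04 (with the unrounded x, y): √((x + 22.1)²+(y + 97.6)²) = 127.66 ≈ 127.65 km. ✓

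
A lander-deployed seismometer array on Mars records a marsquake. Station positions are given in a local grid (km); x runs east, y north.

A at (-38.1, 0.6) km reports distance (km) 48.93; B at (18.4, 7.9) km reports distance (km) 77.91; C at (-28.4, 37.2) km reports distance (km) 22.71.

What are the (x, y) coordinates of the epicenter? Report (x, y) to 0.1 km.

Circle about each station: (x + 38.1)² + (y − 0.6)² = 48.93²; (x − 18.4)² + (y − 7.9)² = 77.91²; (x + 28.4)² + (y − 37.2)² = 22.71².
Subtracting the A equation from the B and C equations removes the quadratic terms:
113.0 x + 14.6 y = -4726.82
19.4 x + 73.2 y = 2616.83
Solving the 2×2 system: x ≈ -48.1, y ≈ 48.5 km.
Check against A (with the unrounded x, y): √((x + 38.1)²+(y − 0.6)²) = 48.93 ≈ 48.93 km. ✓

x ≈ -48.1 km, y ≈ 48.5 km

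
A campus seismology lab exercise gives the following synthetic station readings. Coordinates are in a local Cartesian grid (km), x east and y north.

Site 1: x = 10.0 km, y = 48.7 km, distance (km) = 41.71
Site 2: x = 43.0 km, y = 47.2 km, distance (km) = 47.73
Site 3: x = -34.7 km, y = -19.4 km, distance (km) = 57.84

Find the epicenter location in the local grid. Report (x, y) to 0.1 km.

x ≈ 16.5 km, y ≈ 7.5 km

Circle about each station: (x − 10.0)² + (y − 48.7)² = 41.71²; (x − 43.0)² + (y − 47.2)² = 47.73²; (x + 34.7)² + (y + 19.4)² = 57.84².
Subtracting pairs of circle equations eliminates x²+y² and gives linear equations (the radical axes):
66.0 x − 3.0 y = 1066.72
-89.4 x − 136.2 y = -2496.98
Solving the 2×2 system: x ≈ 16.5, y ≈ 7.5 km.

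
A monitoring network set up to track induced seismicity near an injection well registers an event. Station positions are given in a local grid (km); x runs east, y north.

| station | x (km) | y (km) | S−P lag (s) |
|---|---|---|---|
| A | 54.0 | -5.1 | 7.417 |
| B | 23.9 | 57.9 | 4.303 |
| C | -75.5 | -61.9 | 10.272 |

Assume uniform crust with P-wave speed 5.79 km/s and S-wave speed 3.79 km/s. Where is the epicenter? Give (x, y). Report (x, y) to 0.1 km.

x ≈ -17.1 km, y ≈ 34.5 km

Distance from S−P lag: d = Δt · v_P v_S / (v_P − v_S) = Δt · (5.79·3.79)/(5.79−3.79) ≈ 10.9720·Δt.
So d_A = 81.38, d_B = 47.21, d_C = 112.70 km.
Circle about each station: (x − 54.0)² + (y + 5.1)² = 81.38²; (x − 23.9)² + (y − 57.9)² = 47.21²; (x + 75.5)² + (y + 61.9)² = 112.70².
Subtracting pairs of circle equations eliminates x²+y² and gives linear equations (the radical axes):
-60.2 x + 126.0 y = 5375.53
-259.0 x − 113.6 y = 511.26
Solving the 2×2 system: x ≈ -17.1, y ≈ 34.5 km.
Check against A (with the unrounded x, y): √((x − 54.0)²+(y + 5.1)²) = 81.38 ≈ 81.38 km. ✓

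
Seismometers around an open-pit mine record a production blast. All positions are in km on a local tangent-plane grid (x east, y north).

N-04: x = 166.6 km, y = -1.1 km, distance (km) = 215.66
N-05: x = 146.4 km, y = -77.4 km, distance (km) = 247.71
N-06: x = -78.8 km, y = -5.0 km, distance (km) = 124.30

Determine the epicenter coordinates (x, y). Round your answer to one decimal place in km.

(-21.1, 105.1)

Circle about each station: (x − 166.6)² + (y + 1.1)² = 215.66²; (x − 146.4)² + (y + 77.4)² = 247.71²; (x + 78.8)² + (y + 5.0)² = 124.30².
Subtracting pairs of circle equations eliminates x²+y² and gives linear equations (the radical axes):
-40.4 x − 152.6 y = -15184.06
-490.8 x − 7.8 y = 9536.42
Solving the 2×2 system: x ≈ -21.1, y ≈ 105.1 km.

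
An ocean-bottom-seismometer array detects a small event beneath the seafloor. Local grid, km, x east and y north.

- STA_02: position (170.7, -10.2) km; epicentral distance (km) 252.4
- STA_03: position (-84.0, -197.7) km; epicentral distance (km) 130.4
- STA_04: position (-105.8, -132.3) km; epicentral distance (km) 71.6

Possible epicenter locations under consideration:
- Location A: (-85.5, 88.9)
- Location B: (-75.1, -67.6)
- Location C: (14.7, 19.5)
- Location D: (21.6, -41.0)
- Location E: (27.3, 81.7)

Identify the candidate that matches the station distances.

Location B

For each candidate, compare |candidate − station| to the reported distance:
Location A: residuals STA_02 22.3, STA_03 156.2, STA_04 150.5 → max 156.2 km
Location B: residuals STA_02 0.0, STA_03 0.0, STA_04 0.0 → max 0.0 km
Location C: residuals STA_02 93.6, STA_03 108.2, STA_04 122.2 → max 122.2 km
Location D: residuals STA_02 100.2, STA_03 58.6, STA_04 85.1 → max 100.2 km
Location E: residuals STA_02 82.1, STA_03 170.4, STA_04 180.4 → max 180.4 km
Only Location B has all residuals ≈ 0.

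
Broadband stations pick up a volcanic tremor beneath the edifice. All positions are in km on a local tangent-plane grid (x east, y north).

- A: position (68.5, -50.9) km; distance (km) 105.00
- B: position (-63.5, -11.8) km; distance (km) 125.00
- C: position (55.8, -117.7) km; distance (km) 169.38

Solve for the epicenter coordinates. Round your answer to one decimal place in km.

Circle about each station: (x − 68.5)² + (y + 50.9)² = 105.00²; (x + 63.5)² + (y + 11.8)² = 125.00²; (x − 55.8)² + (y + 117.7)² = 169.38².
Subtracting the A equation from the B and C equations removes the quadratic terms:
-264.0 x + 78.2 y = -7711.57
-25.4 x − 133.6 y = -7980.71
Solving the 2×2 system: x ≈ 44.4, y ≈ 51.3 km.
Check against A (with the unrounded x, y): √((x − 68.5)²+(y + 50.9)²) = 105.00 ≈ 105.00 km. ✓

(44.4, 51.3)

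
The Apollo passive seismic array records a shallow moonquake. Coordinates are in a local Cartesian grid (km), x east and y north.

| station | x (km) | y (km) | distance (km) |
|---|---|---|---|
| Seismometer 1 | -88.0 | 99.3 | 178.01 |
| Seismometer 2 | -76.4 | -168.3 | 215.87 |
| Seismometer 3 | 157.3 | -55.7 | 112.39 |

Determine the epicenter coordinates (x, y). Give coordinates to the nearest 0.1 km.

Circle about each station: (x + 88.0)² + (y − 99.3)² = 178.01²; (x + 76.4)² + (y + 168.3)² = 215.87²; (x − 157.3)² + (y + 55.7)² = 112.39².
Subtracting the Seismometer 1 equation from the Seismometer 2 and Seismometer 3 equations removes the quadratic terms:
23.2 x − 535.2 y = 1645.06
490.6 x − 310.0 y = 29297.34
Solving the 2×2 system: x ≈ 59.4, y ≈ -0.5 km.
Check against Seismometer 1 (with the unrounded x, y): √((x + 88.0)²+(y − 99.3)²) = 178.01 ≈ 178.01 km. ✓

x ≈ 59.4 km, y ≈ -0.5 km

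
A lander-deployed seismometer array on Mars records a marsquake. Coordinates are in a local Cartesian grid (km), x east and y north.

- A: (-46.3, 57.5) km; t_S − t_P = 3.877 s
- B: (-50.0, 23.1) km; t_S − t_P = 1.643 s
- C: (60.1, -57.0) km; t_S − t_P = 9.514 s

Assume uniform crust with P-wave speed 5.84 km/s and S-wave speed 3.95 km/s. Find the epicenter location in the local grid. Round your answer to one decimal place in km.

(-33.3, 12.0)

Distance from S−P lag: d = Δt · v_P v_S / (v_P − v_S) = Δt · (5.84·3.95)/(5.84−3.95) ≈ 12.2053·Δt.
So d_A = 47.32, d_B = 20.05, d_C = 116.12 km.
Circle about each station: (x + 46.3)² + (y − 57.5)² = 47.32²; (x + 50.0)² + (y − 23.1)² = 20.05²; (x − 60.1)² + (y + 57.0)² = 116.12².
Subtracting the A equation from the B and C equations removes the quadratic terms:
-7.4 x − 68.8 y = -579.15
212.8 x − 229.0 y = -9833.60
Solving the 2×2 system: x ≈ -33.3, y ≈ 12.0 km.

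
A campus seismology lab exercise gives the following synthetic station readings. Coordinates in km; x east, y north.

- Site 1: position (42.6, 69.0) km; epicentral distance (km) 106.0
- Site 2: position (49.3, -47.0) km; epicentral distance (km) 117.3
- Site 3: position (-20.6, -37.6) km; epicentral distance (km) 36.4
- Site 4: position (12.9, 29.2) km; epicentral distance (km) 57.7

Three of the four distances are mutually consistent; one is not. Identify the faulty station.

Site 2

Solve using three stations at a time. Using Site 1, Site 3, Site 4 (subtract circle equations pairwise → linear system) gives (x, y) ≈ (-34.3, -3.9).
Distances from that point to each station vs reported:
  Site 1: calculated 106.0 vs reported 106.0 → residual 0.0 km
  Site 2: calculated 94.0 vs reported 117.3 → residual 23.3 km
  Site 3: calculated 36.3 vs reported 36.4 → residual 0.1 km
  Site 4: calculated 57.7 vs reported 57.7 → residual 0.0 km
Site 1, Site 3, Site 4 are mutually consistent (residuals ≈ 0); Site 2 is off by 23.3 km.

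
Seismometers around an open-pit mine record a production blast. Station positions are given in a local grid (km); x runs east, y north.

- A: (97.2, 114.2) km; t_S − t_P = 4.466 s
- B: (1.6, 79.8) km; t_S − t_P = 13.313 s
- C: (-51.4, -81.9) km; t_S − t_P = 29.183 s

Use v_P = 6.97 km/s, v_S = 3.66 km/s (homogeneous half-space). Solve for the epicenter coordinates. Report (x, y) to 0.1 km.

x ≈ 104.2 km, y ≈ 80.5 km

Distance from S−P lag: d = Δt · v_P v_S / (v_P − v_S) = Δt · (6.97·3.66)/(6.97−3.66) ≈ 7.7070·Δt.
So d_A = 34.42, d_B = 102.60, d_C = 224.91 km.
Circle about each station: (x − 97.2)² + (y − 114.2)² = 34.42²; (x − 1.6)² + (y − 79.8)² = 102.60²; (x + 51.4)² + (y + 81.9)² = 224.91².
Subtracting the A equation from the B and C equations removes the quadratic terms:
-191.2 x − 68.8 y = -25460.90
-297.2 x − 392.2 y = -62539.68
Solving the 2×2 system: x ≈ 104.2, y ≈ 80.5 km.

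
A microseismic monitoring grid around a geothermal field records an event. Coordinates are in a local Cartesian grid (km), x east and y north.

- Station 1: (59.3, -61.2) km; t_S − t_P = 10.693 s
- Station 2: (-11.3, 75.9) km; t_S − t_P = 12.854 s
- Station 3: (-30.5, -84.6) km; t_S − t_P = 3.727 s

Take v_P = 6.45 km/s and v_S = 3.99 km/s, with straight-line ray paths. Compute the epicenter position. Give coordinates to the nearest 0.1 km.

Distance from S−P lag: d = Δt · v_P v_S / (v_P − v_S) = Δt · (6.45·3.99)/(6.45−3.99) ≈ 10.4616·Δt.
So d_Station 1 = 111.87, d_Station 2 = 134.47, d_Station 3 = 38.99 km.
Circle about each station: (x − 59.3)² + (y + 61.2)² = 111.87²; (x + 11.3)² + (y − 75.9)² = 134.47²; (x + 30.5)² + (y + 84.6)² = 38.99².
Subtracting pairs of circle equations eliminates x²+y² and gives linear equations (the radical axes):
-141.2 x + 274.2 y = -6940.71
-179.6 x − 46.8 y = 11820.16
Solving the 2×2 system: x ≈ -52.2, y ≈ -52.2 km.

(-52.2, -52.2)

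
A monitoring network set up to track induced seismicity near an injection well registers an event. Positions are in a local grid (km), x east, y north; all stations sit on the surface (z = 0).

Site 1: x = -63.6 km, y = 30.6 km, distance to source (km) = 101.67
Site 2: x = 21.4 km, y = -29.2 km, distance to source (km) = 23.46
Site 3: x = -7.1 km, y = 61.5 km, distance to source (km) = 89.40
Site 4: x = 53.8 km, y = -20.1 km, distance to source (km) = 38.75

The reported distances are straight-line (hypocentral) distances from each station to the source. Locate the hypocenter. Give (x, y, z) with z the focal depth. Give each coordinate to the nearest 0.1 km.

(21.7, -20.3, 21.7)

Each station gives a sphere (x−x_i)² + (y−y_i)² + z² = d_i² (stations at z=0).
Subtracting the Site 1 sphere from Site 2 and Site 3: z² cancels, leaving linear equations in x and y:
170.0 x − 119.6 y = 6115.70
113.0 x + 61.8 y = 1195.77
Solving: x ≈ 21.688, y ≈ -20.307 km (keep extra digits for the depth step; rounded: 21.7, -20.3).
Then from the Site 1 sphere: z² = 101.67² − (x + 63.6)² − (y − 30.6)² with x = 21.688, y = -20.307, so z ≈ 21.708 ≈ 21.7 km.
Check against Site 4 (with the unrounded solution): distance 38.76 ≈ 38.75 km. ✓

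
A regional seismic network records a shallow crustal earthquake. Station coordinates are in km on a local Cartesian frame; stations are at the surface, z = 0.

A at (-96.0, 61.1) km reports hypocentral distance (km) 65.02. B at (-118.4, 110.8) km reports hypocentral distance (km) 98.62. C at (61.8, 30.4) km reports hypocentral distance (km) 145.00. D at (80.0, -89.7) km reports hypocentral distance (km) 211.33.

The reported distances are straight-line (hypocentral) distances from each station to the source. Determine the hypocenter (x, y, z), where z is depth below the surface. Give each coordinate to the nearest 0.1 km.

Each station gives a sphere (x−x_i)² + (y−y_i)² + z² = d_i² (stations at z=0).
Subtracting the A sphere from B and C: z² cancels, leaving linear equations in x and y:
-44.8 x + 99.4 y = 7847.69
315.6 x − 61.4 y = -25003.21
Solving: x ≈ -70.003, y ≈ 47.400 km (keep extra digits for the depth step; rounded: -70.0, 47.4).
Then from the A sphere: z² = 65.02² − (x + 96.0)² − (y − 61.1)² with x = -70.003, y = 47.400, so z ≈ 58.001 ≈ 58.0 km.

(-70.0, 47.4, 58.0)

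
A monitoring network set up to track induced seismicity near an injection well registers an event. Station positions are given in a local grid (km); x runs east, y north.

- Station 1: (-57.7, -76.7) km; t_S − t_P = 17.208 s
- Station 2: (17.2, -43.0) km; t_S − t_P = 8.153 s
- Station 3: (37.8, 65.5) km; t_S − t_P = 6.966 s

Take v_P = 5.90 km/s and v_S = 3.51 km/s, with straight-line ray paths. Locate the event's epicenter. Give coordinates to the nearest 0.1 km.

63.1 km east, 10.7 km north

Distance from S−P lag: d = Δt · v_P v_S / (v_P − v_S) = Δt · (5.90·3.51)/(5.90−3.51) ≈ 8.6649·Δt.
So d_Station 1 = 149.10, d_Station 2 = 70.64, d_Station 3 = 60.36 km.
Circle about each station: (x + 57.7)² + (y + 76.7)² = 149.10²; (x − 17.2)² + (y + 43.0)² = 70.64²; (x − 37.8)² + (y − 65.5)² = 60.36².
Subtracting pairs of circle equations eliminates x²+y² and gives linear equations (the radical axes):
149.8 x + 67.4 y = 10173.46
191.0 x + 284.4 y = 15094.39
Solving the 2×2 system: x ≈ 63.1, y ≈ 10.7 km.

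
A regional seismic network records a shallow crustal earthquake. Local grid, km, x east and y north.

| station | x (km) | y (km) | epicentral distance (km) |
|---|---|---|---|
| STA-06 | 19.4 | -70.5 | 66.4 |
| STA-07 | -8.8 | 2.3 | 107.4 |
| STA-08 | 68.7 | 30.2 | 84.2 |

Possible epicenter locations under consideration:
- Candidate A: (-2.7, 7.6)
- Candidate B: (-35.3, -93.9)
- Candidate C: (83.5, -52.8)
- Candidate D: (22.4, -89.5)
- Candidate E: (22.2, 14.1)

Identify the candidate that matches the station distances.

Candidate C

For each candidate, compare |candidate − station| to the reported distance:
Candidate A: residuals STA-06 14.8, STA-07 99.3, STA-08 9.3 → max 99.3 km
Candidate B: residuals STA-06 6.9, STA-07 7.6, STA-08 77.7 → max 77.7 km
Candidate C: residuals STA-06 0.1, STA-07 0.1, STA-08 0.1 → max 0.1 km
Candidate D: residuals STA-06 47.2, STA-07 10.4, STA-08 44.1 → max 47.2 km
Candidate E: residuals STA-06 18.2, STA-07 74.2, STA-08 35.0 → max 74.2 km
Only Candidate C has all residuals ≈ 0.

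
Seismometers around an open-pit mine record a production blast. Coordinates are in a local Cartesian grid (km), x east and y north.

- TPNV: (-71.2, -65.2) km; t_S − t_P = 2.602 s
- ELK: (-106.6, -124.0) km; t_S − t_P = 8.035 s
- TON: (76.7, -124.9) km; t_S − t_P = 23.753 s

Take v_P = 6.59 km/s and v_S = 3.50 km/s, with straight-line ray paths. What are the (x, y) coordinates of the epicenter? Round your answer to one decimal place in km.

x ≈ -90.6 km, y ≈ -66.2 km

Distance from S−P lag: d = Δt · v_P v_S / (v_P − v_S) = Δt · (6.59·3.50)/(6.59−3.50) ≈ 7.4644·Δt.
So d_TPNV = 19.42, d_ELK = 59.98, d_TON = 177.30 km.
Circle about each station: (x + 71.2)² + (y + 65.2)² = 19.42²; (x + 106.6)² + (y + 124.0)² = 59.98²; (x − 76.7)² + (y + 124.9)² = 177.30².
Subtracting the TPNV equation from the ELK and TON equations removes the quadratic terms:
-70.8 x − 117.6 y = 14198.62
295.8 x − 119.4 y = -18895.73
Solving the 2×2 system: x ≈ -90.6, y ≈ -66.2 km.
Check against TPNV (with the unrounded x, y): √((x + 71.2)²+(y + 65.2)²) = 19.42 ≈ 19.42 km. ✓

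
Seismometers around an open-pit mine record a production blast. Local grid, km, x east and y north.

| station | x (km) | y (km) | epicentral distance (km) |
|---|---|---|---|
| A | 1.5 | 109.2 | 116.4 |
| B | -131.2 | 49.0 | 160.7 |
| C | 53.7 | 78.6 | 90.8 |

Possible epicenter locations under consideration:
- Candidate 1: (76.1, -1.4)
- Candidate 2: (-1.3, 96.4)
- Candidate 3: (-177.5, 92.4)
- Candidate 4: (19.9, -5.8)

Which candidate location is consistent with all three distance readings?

Candidate 4

For each candidate, compare |candidate − station| to the reported distance:
Candidate 1: residuals A 17.0, B 52.6, C 7.7 → max 52.6 km
Candidate 2: residuals A 103.3, B 22.4, C 33.0 → max 103.3 km
Candidate 3: residuals A 63.4, B 97.2, C 140.8 → max 140.8 km
Candidate 4: residuals A 0.1, B 0.0, C 0.1 → max 0.1 km
Only Candidate 4 has all residuals ≈ 0.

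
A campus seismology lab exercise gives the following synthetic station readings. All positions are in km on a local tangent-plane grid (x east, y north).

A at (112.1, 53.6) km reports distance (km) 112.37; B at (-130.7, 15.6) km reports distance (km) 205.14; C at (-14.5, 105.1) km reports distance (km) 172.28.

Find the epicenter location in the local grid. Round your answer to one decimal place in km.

Circle about each station: (x − 112.1)² + (y − 53.6)² = 112.37²; (x + 130.7)² + (y − 15.6)² = 205.14²; (x + 14.5)² + (y − 105.1)² = 172.28².
Subtracting the A equation from the B and C equations removes the quadratic terms:
-485.6 x − 76.0 y = -27568.92
-253.2 x + 103.0 y = -21236.49
Solving the 2×2 system: x ≈ 64.3, y ≈ -48.1 km.

x ≈ 64.3 km, y ≈ -48.1 km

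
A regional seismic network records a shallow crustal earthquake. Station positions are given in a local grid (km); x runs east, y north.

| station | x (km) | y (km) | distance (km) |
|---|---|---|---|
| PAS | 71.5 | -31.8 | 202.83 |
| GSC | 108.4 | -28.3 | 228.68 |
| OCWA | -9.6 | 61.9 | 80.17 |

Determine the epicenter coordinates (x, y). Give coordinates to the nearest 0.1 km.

(-74.4, 109.1)

Circle about each station: (x − 71.5)² + (y + 31.8)² = 202.83²; (x − 108.4)² + (y + 28.3)² = 228.68²; (x + 9.6)² + (y − 61.9)² = 80.17².
Subtracting pairs of circle equations eliminates x²+y² and gives linear equations (the radical axes):
73.8 x + 7.0 y = -4726.57
-162.2 x + 187.4 y = 32513.06
Solving the 2×2 system: x ≈ -74.4, y ≈ 109.1 km.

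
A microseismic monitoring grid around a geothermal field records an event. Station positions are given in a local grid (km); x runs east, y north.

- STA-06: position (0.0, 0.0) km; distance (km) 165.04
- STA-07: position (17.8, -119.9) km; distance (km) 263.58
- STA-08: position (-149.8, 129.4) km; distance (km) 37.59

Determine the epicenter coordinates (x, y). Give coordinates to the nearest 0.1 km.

x ≈ -135.1 km, y ≈ 94.8 km

Circle about each station: x² + y² = 165.04²; (x − 17.8)² + (y + 119.9)² = 263.58²; (x + 149.8)² + (y − 129.4)² = 37.59².
Subtracting the STA-06 equation from the STA-07 and STA-08 equations removes the quadratic terms:
35.6 x − 239.8 y = -27543.36
-299.6 x + 258.8 y = 65009.59
Solving the 2×2 system: x ≈ -135.1, y ≈ 94.8 km.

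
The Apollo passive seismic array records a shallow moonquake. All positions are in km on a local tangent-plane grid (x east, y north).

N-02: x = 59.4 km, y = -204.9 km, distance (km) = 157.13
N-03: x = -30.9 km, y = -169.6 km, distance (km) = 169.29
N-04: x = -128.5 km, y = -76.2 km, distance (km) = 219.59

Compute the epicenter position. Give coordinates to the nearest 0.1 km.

Circle about each station: (x − 59.4)² + (y + 204.9)² = 157.13²; (x + 30.9)² + (y + 169.6)² = 169.29²; (x + 128.5)² + (y + 76.2)² = 219.59².
Subtracting pairs of circle equations eliminates x²+y² and gives linear equations (the radical axes):
-180.6 x + 70.6 y = -19762.67
-375.8 x + 257.4 y = -46723.61
Solving the 2×2 system: x ≈ 89.6, y ≈ -50.7 km.

x ≈ 89.6 km, y ≈ -50.7 km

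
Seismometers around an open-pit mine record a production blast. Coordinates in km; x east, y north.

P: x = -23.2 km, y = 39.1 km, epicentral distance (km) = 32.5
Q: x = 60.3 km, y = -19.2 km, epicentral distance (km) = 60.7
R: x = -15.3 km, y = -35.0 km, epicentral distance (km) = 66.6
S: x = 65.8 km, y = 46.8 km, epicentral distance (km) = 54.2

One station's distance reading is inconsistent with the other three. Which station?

P

Solve using three stations at a time. Using Q, R, S (subtract circle equations pairwise → linear system) gives (x, y) ≈ (16.9, 23.3).
Distances from that point to each station vs reported:
  P: calculated 43.1 vs reported 32.5 → residual 10.6 km
  Q: calculated 60.7 vs reported 60.7 → residual 0.0 km
  R: calculated 66.6 vs reported 66.6 → residual 0.0 km
  S: calculated 54.2 vs reported 54.2 → residual 0.0 km
Q, R, S are mutually consistent (residuals ≈ 0); P is off by 10.6 km.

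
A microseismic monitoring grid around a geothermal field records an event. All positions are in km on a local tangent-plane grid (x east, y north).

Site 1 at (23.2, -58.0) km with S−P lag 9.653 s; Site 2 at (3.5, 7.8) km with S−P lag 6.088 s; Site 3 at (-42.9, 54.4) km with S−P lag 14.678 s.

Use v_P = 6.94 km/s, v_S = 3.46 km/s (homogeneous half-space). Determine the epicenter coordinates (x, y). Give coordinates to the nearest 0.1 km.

Distance from S−P lag: d = Δt · v_P v_S / (v_P − v_S) = Δt · (6.94·3.46)/(6.94−3.46) ≈ 6.9001·Δt.
So d_Site 1 = 66.61, d_Site 2 = 42.01, d_Site 3 = 101.28 km.
Circle about each station: (x − 23.2)² + (y + 58.0)² = 66.61²; (x − 3.5)² + (y − 7.8)² = 42.01²; (x + 42.9)² + (y − 54.4)² = 101.28².
Subtracting pairs of circle equations eliminates x²+y² and gives linear equations (the radical axes):
-39.4 x + 131.6 y = -1157.10
-132.2 x + 224.8 y = -4923.22
Solving the 2×2 system: x ≈ 45.4, y ≈ 4.8 km.
Check against Site 1 (with the unrounded x, y): √((x − 23.2)²+(y + 58.0)²) = 66.61 ≈ 66.61 km. ✓

45.4 km east, 4.8 km north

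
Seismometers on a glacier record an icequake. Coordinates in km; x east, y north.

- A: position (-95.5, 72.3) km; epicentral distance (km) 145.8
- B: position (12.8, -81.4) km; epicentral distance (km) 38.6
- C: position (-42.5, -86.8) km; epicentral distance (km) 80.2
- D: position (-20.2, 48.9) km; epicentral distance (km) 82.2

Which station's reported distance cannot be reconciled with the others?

B

Solve using three stations at a time. Using A, C, D (subtract circle equations pairwise → linear system) gives (x, y) ≈ (11.2, -27.1).
Distances from that point to each station vs reported:
  A: calculated 145.8 vs reported 145.8 → residual 0.0 km
  B: calculated 54.3 vs reported 38.6 → residual 15.7 km
  C: calculated 80.3 vs reported 80.2 → residual 0.1 km
  D: calculated 82.3 vs reported 82.2 → residual 0.1 km
A, C, D are mutually consistent (residuals ≈ 0); B is off by 15.7 km.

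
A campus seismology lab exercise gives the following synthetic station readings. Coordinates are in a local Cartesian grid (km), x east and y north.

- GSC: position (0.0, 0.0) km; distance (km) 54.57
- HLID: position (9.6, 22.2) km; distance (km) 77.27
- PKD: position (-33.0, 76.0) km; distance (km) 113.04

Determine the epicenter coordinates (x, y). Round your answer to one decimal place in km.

x ≈ -40.3 km, y ≈ -36.8 km

Circle about each station: x² + y² = 54.57²; (x − 9.6)² + (y − 22.2)² = 77.27²; (x + 33.0)² + (y − 76.0)² = 113.04².
Subtracting the GSC equation from the HLID and PKD equations removes the quadratic terms:
19.2 x + 44.4 y = -2407.77
-66.0 x + 152.0 y = -2935.16
Solving the 2×2 system: x ≈ -40.3, y ≈ -36.8 km.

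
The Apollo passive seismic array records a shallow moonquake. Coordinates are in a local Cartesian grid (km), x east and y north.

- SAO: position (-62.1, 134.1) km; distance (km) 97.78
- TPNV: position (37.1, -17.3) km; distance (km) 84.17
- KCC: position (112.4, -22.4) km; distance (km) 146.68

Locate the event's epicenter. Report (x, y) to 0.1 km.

Circle about each station: (x + 62.1)² + (y − 134.1)² = 97.78²; (x − 37.1)² + (y + 17.3)² = 84.17²; (x − 112.4)² + (y + 22.4)² = 146.68².
Subtracting the SAO equation from the TPNV and KCC equations removes the quadratic terms:
198.4 x − 302.8 y = -17687.18
349.0 x − 313.0 y = -20657.79
Solving the 2×2 system: x ≈ -16.5, y ≈ 47.6 km.
Check against SAO (with the unrounded x, y): √((x + 62.1)²+(y − 134.1)²) = 97.78 ≈ 97.78 km. ✓

(-16.5, 47.6)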